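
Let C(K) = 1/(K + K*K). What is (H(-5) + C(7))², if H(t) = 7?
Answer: 154449/3136 ≈ 49.250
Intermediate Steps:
C(K) = 1/(K + K²)
(H(-5) + C(7))² = (7 + 1/(7*(1 + 7)))² = (7 + (⅐)/8)² = (7 + (⅐)*(⅛))² = (7 + 1/56)² = (393/56)² = 154449/3136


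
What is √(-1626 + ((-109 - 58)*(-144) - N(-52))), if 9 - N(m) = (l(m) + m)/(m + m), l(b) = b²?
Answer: 15*√398/2 ≈ 149.62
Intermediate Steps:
N(m) = 9 - (m + m²)/(2*m) (N(m) = 9 - (m² + m)/(m + m) = 9 - (m + m²)/(2*m))
√(-1626 + ((-109 - 58)*(-144) - N(-52))) = √(-1626 + ((-109 - 58)*(-144) - (17/2 - ½*(-52)))) = √(-1626 + (-167*(-144) - (17/2 + 26))) = √(-1626 + (24048 - 1*69/2)) = √(-1626 + (24048 - 69/2)) = √(-1626 + 48027/2) = √(44775/2) = 15*√398/2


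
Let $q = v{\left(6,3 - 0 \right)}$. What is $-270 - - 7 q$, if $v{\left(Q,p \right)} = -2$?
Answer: $-284$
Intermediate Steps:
$q = -2$
$-270 - - 7 q = -270 - \left(-7\right) \left(-2\right) = -270 - 14 = -284$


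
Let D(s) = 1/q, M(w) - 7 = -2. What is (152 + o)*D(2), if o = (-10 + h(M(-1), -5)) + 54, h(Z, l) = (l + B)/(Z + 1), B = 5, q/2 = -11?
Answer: -98/11 ≈ -8.9091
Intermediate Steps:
q = -22 (q = 2*(-11) = -22)
M(w) = 5 (M(w) = 7 - 2 = 5)
D(s) = -1/22 (D(s) = 1/(-22) = -1/22)
h(Z, l) = (5 + l)/(1 + Z) (h(Z, l) = (l + 5)/(Z + 1) = (5 + l)/(1 + Z))
o = 44 (o = (-10 + (5 - 5)/(1 + 5)) + 54 = (-10 + 0/6) + 54 = (-10 + (1/6)*0) + 54 = (-10 + 0) + 54 = -10 + 54 = 44)
(152 + o)*D(2) = (152 + 44)*(-1/22) = 196*(-1/22) = -98/11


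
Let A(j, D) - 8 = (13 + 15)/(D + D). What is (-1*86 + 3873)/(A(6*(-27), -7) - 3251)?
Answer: -3787/3245 ≈ -1.1670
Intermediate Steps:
A(j, D) = 8 + 14/D (A(j, D) = 8 + (13 + 15)/(D + D) = 8 + 28/((2*D)) = 8 + 28*(1/(2*D)) = 8 + 14/D)
(-1*86 + 3873)/(A(6*(-27), -7) - 3251) = (-1*86 + 3873)/((8 + 14/(-7)) - 3251) = (-86 + 3873)/((8 + 14*(-⅐)) - 3251) = 3787/((8 - 2) - 3251) = 3787/(6 - 3251) = 3787/(-3245) = 3787*(-1/3245) = -3787/3245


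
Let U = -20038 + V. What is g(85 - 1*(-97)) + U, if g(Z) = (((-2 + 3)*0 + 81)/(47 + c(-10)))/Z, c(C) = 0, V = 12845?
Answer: -61528841/8554 ≈ -7193.0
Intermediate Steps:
g(Z) = 81/(47*Z) (g(Z) = (((-2 + 3)*0 + 81)/(47 + 0))/Z = ((1*0 + 81)/47)/Z = ((0 + 81)*(1/47))/Z = (81*(1/47))/Z = 81/(47*Z))
U = -7193 (U = -20038 + 12845 = -7193)
g(85 - 1*(-97)) + U = 81/(47*(85 - 1*(-97))) - 7193 = 81/(47*(85 + 97)) - 7193 = (81/47)/182 - 7193 = (81/47)*(1/182) - 7193 = 81/8554 - 7193 = -61528841/8554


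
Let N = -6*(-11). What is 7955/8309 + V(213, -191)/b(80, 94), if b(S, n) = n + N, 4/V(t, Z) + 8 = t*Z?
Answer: 1849695413/1932008680 ≈ 0.95739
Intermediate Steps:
N = 66
V(t, Z) = 4/(-8 + Z*t) (V(t, Z) = 4/(-8 + t*Z) = 4/(-8 + Z*t))
b(S, n) = 66 + n (b(S, n) = n + 66 = 66 + n)
7955/8309 + V(213, -191)/b(80, 94) = 7955/8309 + (4/(-8 - 191*213))/(66 + 94) = 7955*(1/8309) + (4/(-8 - 40683))/160 = 7955/8309 + (4/(-40691))*(1/160) = 7955/8309 + (4*(-1/40691))*(1/160) = 7955/8309 - 4/40691*1/160 = 7955/8309 - 1/1627640 = 1849695413/1932008680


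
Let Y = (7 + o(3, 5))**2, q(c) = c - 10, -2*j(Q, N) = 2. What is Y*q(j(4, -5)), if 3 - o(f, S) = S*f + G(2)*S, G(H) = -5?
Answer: -4400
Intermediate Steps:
j(Q, N) = -1 (j(Q, N) = -1/2*2 = -1)
q(c) = -10 + c
o(f, S) = 3 + 5*S - S*f (o(f, S) = 3 - (S*f - 5*S) = 3 - (-5*S + S*f) = 3 + (5*S - S*f) = 3 + 5*S - S*f)
Y = 400 (Y = (7 + (3 + 5*5 - 1*5*3))**2 = (7 + (3 + 25 - 15))**2 = (7 + 13)**2 = 20**2 = 400)
Y*q(j(4, -5)) = 400*(-10 - 1) = 400*(-11) = -4400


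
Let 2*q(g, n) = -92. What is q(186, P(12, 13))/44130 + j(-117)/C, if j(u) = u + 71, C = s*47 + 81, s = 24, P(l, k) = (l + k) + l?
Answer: -347599/8892195 ≈ -0.039090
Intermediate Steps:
P(l, k) = k + 2*l (P(l, k) = (k + l) + l = k + 2*l)
q(g, n) = -46 (q(g, n) = (½)*(-92) = -46)
C = 1209 (C = 24*47 + 81 = 1128 + 81 = 1209)
j(u) = 71 + u
q(186, P(12, 13))/44130 + j(-117)/C = -46/44130 + (71 - 117)/1209 = -46*1/44130 - 46*1/1209 = -23/22065 - 46/1209 = -347599/8892195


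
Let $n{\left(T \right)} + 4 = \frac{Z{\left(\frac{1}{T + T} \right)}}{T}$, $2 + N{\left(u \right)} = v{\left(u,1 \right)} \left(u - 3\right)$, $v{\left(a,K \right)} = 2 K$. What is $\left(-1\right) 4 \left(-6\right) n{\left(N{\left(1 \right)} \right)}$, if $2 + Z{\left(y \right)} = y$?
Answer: $- \frac{263}{3} \approx -87.667$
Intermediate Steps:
$Z{\left(y \right)} = -2 + y$
$N{\left(u \right)} = -8 + 2 u$ ($N{\left(u \right)} = -2 + 2 \cdot 1 \left(u - 3\right) = -2 + 2 \left(-3 + u\right) = -2 + \left(-6 + 2 u\right) = -8 + 2 u$)
$n{\left(T \right)} = -4 + \frac{-2 + \frac{1}{2 T}}{T}$ ($n{\left(T \right)} = -4 + \frac{-2 + \frac{1}{T + T}}{T} = -4 + \frac{-2 + \frac{1}{2 T}}{T}$)
$\left(-1\right) 4 \left(-6\right) n{\left(N{\left(1 \right)} \right)} = \left(-1\right) 4 \left(-6\right) \left(-4 + \frac{1}{2 \left(-8 + 2 \cdot 1\right)^{2}} - \frac{2}{-8 + 2 \cdot 1}\right) = \left(-4\right) \left(-6\right) \left(-4 + \frac{1}{2 \left(-8 + 2\right)^{2}} - \frac{2}{-8 + 2}\right) = 24 \left(-4 + \frac{1}{2 \cdot 36} - \frac{2}{-6}\right) = 24 \left(-4 + \frac{1}{2} \cdot \frac{1}{36} - - \frac{1}{3}\right) = 24 \left(-4 + \frac{1}{72} + \frac{1}{3}\right) = 24 \left(- \frac{263}{72}\right) = - \frac{263}{3}$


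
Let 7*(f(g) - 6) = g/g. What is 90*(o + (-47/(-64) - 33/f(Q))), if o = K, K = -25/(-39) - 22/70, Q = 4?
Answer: -48582309/125216 ≈ -387.99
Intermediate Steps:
f(g) = 43/7 (f(g) = 6 + (g/g)/7 = 6 + (⅐)*1 = 6 + ⅐ = 43/7)
K = 446/1365 (K = -25*(-1/39) - 22*1/70 = 25/39 - 11/35 = 446/1365 ≈ 0.32674)
o = 446/1365 ≈ 0.32674
90*(o + (-47/(-64) - 33/f(Q))) = 90*(446/1365 + (-47/(-64) - 33/43/7)) = 90*(446/1365 + (-47*(-1/64) - 33*7/43)) = 90*(446/1365 + (47/64 - 231/43)) = 90*(446/1365 - 12763/2752) = 90*(-16194103/3756480) = -48582309/125216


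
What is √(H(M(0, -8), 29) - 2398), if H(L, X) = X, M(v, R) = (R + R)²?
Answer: I*√2369 ≈ 48.672*I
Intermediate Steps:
M(v, R) = 4*R² (M(v, R) = (2*R)² = 4*R²)
√(H(M(0, -8), 29) - 2398) = √(29 - 2398) = √(-2369) = I*√2369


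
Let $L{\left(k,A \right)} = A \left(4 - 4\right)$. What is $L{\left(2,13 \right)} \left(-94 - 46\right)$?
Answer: $0$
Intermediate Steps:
$L{\left(k,A \right)} = 0$ ($L{\left(k,A \right)} = A 0 = 0$)
$L{\left(2,13 \right)} \left(-94 - 46\right) = 0 \left(-94 - 46\right) = 0 \left(-140\right) = 0$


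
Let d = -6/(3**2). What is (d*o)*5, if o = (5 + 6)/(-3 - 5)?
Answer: 55/12 ≈ 4.5833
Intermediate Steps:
o = -11/8 (o = 11/(-8) = 11*(-1/8) = -11/8 ≈ -1.3750)
d = -2/3 (d = -6/9 = -6*1/9 = -2/3 ≈ -0.66667)
(d*o)*5 = -2/3*(-11/8)*5 = (11/12)*5 = 55/12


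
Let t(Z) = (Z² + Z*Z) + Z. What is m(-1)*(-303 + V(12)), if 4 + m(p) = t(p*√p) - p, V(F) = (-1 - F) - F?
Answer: 1640 + 328*I ≈ 1640.0 + 328.0*I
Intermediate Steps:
V(F) = -1 - 2*F
t(Z) = Z + 2*Z² (t(Z) = (Z² + Z²) + Z = 2*Z² + Z = Z + 2*Z²)
m(p) = -4 - p + p^(3/2)*(1 + 2*p^(3/2)) (m(p) = -4 + ((p*√p)*(1 + 2*(p*√p)) - p) = -4 + (p^(3/2)*(1 + 2*p^(3/2)) - p) = -4 + (-p + p^(3/2)*(1 + 2*p^(3/2))) = -4 - p + p^(3/2)*(1 + 2*p^(3/2)))
m(-1)*(-303 + V(12)) = (-4 + (-1)^(3/2) - 1*(-1) + 2*(-1)³)*(-303 + (-1 - 2*12)) = (-4 - I + 1 + 2*(-1))*(-303 + (-1 - 24)) = (-4 - I + 1 - 2)*(-303 - 25) = (-5 - I)*(-328) = 1640 + 328*I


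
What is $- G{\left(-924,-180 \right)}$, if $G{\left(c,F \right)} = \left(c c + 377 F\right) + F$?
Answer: $-785736$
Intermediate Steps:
$G{\left(c,F \right)} = c^{2} + 378 F$ ($G{\left(c,F \right)} = \left(c^{2} + 377 F\right) + F = c^{2} + 378 F$)
$- G{\left(-924,-180 \right)} = - (\left(-924\right)^{2} + 378 \left(-180\right)) = - (853776 - 68040) = \left(-1\right) 785736 = -785736$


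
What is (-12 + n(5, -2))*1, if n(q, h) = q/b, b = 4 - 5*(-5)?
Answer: -343/29 ≈ -11.828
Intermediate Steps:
b = 29 (b = 4 + 25 = 29)
n(q, h) = q/29
(-12 + n(5, -2))*1 = (-12 + (1/29)*5)*1 = (-12 + 5/29)*1 = -343/29*1 = -343/29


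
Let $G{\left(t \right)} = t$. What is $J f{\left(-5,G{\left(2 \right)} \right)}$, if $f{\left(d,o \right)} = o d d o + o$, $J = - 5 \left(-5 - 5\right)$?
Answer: $5100$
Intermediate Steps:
$J = 50$ ($J = - 5 \left(-5 - 5\right) = \left(-5\right) \left(-10\right) = 50$)
$f{\left(d,o \right)} = o + d^{2} o^{2}$ ($f{\left(d,o \right)} = d o d o + o = o d^{2} o + o = d^{2} o^{2} + o = o + d^{2} o^{2}$)
$J f{\left(-5,G{\left(2 \right)} \right)} = 50 \cdot 2 \left(1 + 2 \left(-5\right)^{2}\right) = 50 \cdot 2 \left(1 + 2 \cdot 25\right) = 50 \cdot 2 \left(1 + 50\right) = 50 \cdot 2 \cdot 51 = 50 \cdot 102 = 5100$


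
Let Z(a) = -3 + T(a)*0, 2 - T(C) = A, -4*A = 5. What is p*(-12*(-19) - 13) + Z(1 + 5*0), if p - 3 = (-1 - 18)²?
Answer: 78257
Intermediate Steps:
A = -5/4 (A = -¼*5 = -5/4 ≈ -1.2500)
p = 364 (p = 3 + (-1 - 18)² = 3 + (-19)² = 3 + 361 = 364)
T(C) = 13/4 (T(C) = 2 - 1*(-5/4) = 2 + 5/4 = 13/4)
Z(a) = -3 (Z(a) = -3 + (13/4)*0 = -3 + 0 = -3)
p*(-12*(-19) - 13) + Z(1 + 5*0) = 364*(-12*(-19) - 13) - 3 = 364*(228 - 13) - 3 = 364*215 - 3 = 78260 - 3 = 78257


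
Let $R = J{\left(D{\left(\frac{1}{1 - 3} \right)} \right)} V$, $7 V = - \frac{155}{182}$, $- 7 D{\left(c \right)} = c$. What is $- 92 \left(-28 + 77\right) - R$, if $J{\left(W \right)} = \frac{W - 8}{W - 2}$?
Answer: $- \frac{51682993}{11466} \approx -4507.5$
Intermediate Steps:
$D{\left(c \right)} = - \frac{c}{7}$
$V = - \frac{155}{1274}$ ($V = \frac{\left(-155\right) \frac{1}{182}}{7} = \frac{1}{7} \left(- \frac{155}{182}\right) = - \frac{155}{1274} \approx -0.12166$)
$J{\left(W \right)} = \frac{-8 + W}{-2 + W}$
$R = - \frac{5735}{11466}$ ($R = \frac{-8 - \frac{1}{7 \left(1 - 3\right)}}{-2 - \frac{1}{7 \left(1 - 3\right)}} \left(- \frac{155}{1274}\right) = \frac{-8 - \frac{1}{7 \left(-2\right)}}{-2 - \frac{1}{7 \left(-2\right)}} \left(- \frac{155}{1274}\right) = \frac{-8 - - \frac{1}{14}}{-2 - - \frac{1}{14}} \left(- \frac{155}{1274}\right) = \frac{-8 + \frac{1}{14}}{-2 + \frac{1}{14}} \left(- \frac{155}{1274}\right) = \frac{1}{- \frac{27}{14}} \left(- \frac{111}{14}\right) \left(- \frac{155}{1274}\right) = \left(- \frac{14}{27}\right) \left(- \frac{111}{14}\right) \left(- \frac{155}{1274}\right) = \frac{37}{9} \left(- \frac{155}{1274}\right) = - \frac{5735}{11466} \approx -0.50017$)
$- 92 \left(-28 + 77\right) - R = - 92 \left(-28 + 77\right) - - \frac{5735}{11466} = \left(-92\right) 49 + \frac{5735}{11466} = -4508 + \frac{5735}{11466} = - \frac{51682993}{11466}$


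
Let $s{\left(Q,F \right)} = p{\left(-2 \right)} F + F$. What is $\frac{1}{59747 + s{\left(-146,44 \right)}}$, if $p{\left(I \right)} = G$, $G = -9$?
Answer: $\frac{1}{59395} \approx 1.6836 \cdot 10^{-5}$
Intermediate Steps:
$p{\left(I \right)} = -9$
$s{\left(Q,F \right)} = - 8 F$ ($s{\left(Q,F \right)} = - 9 F + F = - 8 F$)
$\frac{1}{59747 + s{\left(-146,44 \right)}} = \frac{1}{59747 - 352} = \frac{1}{59395}$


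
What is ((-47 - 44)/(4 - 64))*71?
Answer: 6461/60 ≈ 107.68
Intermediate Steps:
((-47 - 44)/(4 - 64))*71 = (-91/(-60))*71 = -1/60*(-91)*71 = (91/60)*71 = 6461/60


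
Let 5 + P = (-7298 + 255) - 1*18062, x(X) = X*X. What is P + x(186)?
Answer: 9486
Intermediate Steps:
x(X) = X²
P = -25110 (P = -5 + ((-7298 + 255) - 1*18062) = -5 + (-7043 - 18062) = -5 - 25105 = -25110)
P + x(186) = -25110 + 186² = -25110 + 34596 = 9486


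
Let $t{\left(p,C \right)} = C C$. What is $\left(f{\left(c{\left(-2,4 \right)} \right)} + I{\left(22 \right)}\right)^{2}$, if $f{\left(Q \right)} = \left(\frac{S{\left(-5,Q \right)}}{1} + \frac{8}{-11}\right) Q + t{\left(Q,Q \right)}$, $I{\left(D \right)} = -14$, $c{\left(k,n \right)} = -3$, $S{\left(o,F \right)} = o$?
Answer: $\frac{17956}{121} \approx 148.4$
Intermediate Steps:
$t{\left(p,C \right)} = C^{2}$
$f{\left(Q \right)} = Q^{2} - \frac{63 Q}{11}$ ($f{\left(Q \right)} = \left(- \frac{5}{1} + \frac{8}{-11}\right) Q + Q^{2} = \left(\left(-5\right) 1 + 8 \left(- \frac{1}{11}\right)\right) Q + Q^{2} = \left(-5 - \frac{8}{11}\right) Q + Q^{2} = - \frac{63 Q}{11} + Q^{2} = Q^{2} - \frac{63 Q}{11}$)
$\left(f{\left(c{\left(-2,4 \right)} \right)} + I{\left(22 \right)}\right)^{2} = \left(\frac{1}{11} \left(-3\right) \left(-63 + 11 \left(-3\right)\right) - 14\right)^{2} = \left(\frac{1}{11} \left(-3\right) \left(-63 - 33\right) - 14\right)^{2} = \left(\frac{1}{11} \left(-3\right) \left(-96\right) - 14\right)^{2} = \left(\frac{288}{11} - 14\right)^{2} = \left(\frac{134}{11}\right)^{2} = \frac{17956}{121}$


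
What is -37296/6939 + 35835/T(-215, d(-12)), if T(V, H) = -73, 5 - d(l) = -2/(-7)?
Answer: -27931297/56283 ≈ -496.27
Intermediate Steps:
d(l) = 33/7 (d(l) = 5 - (-2)/(-7) = 5 - (-2)*(-1)/7 = 5 - 1*2/7 = 5 - 2/7 = 33/7)
-37296/6939 + 35835/T(-215, d(-12)) = -37296/6939 + 35835/(-73) = -37296*1/6939 + 35835*(-1/73) = -4144/771 - 35835/73 = -27931297/56283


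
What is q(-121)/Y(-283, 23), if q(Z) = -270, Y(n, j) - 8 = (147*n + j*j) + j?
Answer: 270/41041 ≈ 0.0065788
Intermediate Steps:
Y(n, j) = 8 + j + j**2 + 147*n (Y(n, j) = 8 + ((147*n + j*j) + j) = 8 + ((147*n + j**2) + j) = 8 + ((j**2 + 147*n) + j) = 8 + (j + j**2 + 147*n) = 8 + j + j**2 + 147*n)
q(-121)/Y(-283, 23) = -270/(8 + 23 + 23**2 + 147*(-283)) = -270/(8 + 23 + 529 - 41601) = -270/(-41041) = -270*(-1/41041) = 270/41041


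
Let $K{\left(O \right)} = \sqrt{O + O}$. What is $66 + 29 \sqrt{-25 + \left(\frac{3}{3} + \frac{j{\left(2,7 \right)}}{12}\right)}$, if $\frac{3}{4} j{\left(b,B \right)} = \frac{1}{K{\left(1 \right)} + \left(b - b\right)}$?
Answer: $66 + \frac{29 \sqrt{-864 + 2 \sqrt{2}}}{6} \approx 66.0 + 141.84 i$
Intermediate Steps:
$K{\left(O \right)} = \sqrt{2} \sqrt{O}$ ($K{\left(O \right)} = \sqrt{2 O} = \sqrt{2} \sqrt{O}$)
$j{\left(b,B \right)} = \frac{2 \sqrt{2}}{3}$ ($j{\left(b,B \right)} = \frac{4}{3 \left(\sqrt{2} \sqrt{1} + \left(b - b\right)\right)} = \frac{4}{3 \left(\sqrt{2} \cdot 1 + 0\right)} = \frac{4}{3 \left(\sqrt{2} + 0\right)} = \frac{4}{3 \sqrt{2}} = \frac{4 \frac{\sqrt{2}}{2}}{3} = \frac{2 \sqrt{2}}{3}$)
$66 + 29 \sqrt{-25 + \left(\frac{3}{3} + \frac{j{\left(2,7 \right)}}{12}\right)} = 66 + 29 \sqrt{-25 + \left(\frac{3}{3} + \frac{\frac{2}{3} \sqrt{2}}{12}\right)} = 66 + 29 \sqrt{-25 + \left(3 \cdot \frac{1}{3} + \frac{2 \sqrt{2}}{3} \cdot \frac{1}{12}\right)} = 66 + 29 \sqrt{-25 + \left(1 + \frac{\sqrt{2}}{18}\right)} = 66 + 29 \sqrt{-24 + \frac{\sqrt{2}}{18}}$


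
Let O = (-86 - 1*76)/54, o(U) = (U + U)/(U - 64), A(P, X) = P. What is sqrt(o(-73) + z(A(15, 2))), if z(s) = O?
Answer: I*sqrt(36305)/137 ≈ 1.3908*I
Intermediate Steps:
o(U) = 2*U/(-64 + U) (o(U) = (2*U)/(-64 + U) = 2*U/(-64 + U))
O = -3 (O = (-86 - 76)*(1/54) = -162*1/54 = -3)
z(s) = -3
sqrt(o(-73) + z(A(15, 2))) = sqrt(2*(-73)/(-64 - 73) - 3) = sqrt(2*(-73)/(-137) - 3) = sqrt(2*(-73)*(-1/137) - 3) = sqrt(146/137 - 3) = sqrt(-265/137) = I*sqrt(36305)/137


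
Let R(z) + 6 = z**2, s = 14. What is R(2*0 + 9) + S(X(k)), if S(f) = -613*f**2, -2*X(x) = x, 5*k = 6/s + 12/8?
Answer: 1023123/19600 ≈ 52.200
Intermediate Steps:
k = 27/70 (k = (6/14 + 12/8)/5 = (6*(1/14) + 12*(1/8))/5 = (3/7 + 3/2)/5 = (1/5)*(27/14) = 27/70 ≈ 0.38571)
X(x) = -x/2
R(z) = -6 + z**2
R(2*0 + 9) + S(X(k)) = (-6 + (2*0 + 9)**2) - 613*(-1/2*27/70)**2 = (-6 + (0 + 9)**2) - 613*(-27/140)**2 = (-6 + 9**2) - 613*729/19600 = (-6 + 81) - 446877/19600 = 75 - 446877/19600 = 1023123/19600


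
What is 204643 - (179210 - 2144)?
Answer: 27577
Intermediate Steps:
204643 - (179210 - 2144) = 204643 - 1*177066 = 204643 - 177066 = 27577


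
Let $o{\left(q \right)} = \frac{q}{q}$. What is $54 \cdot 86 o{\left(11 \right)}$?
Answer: $4644$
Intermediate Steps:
$o{\left(q \right)} = 1$
$54 \cdot 86 o{\left(11 \right)} = 54 \cdot 86 \cdot 1 = 4644 \cdot 1 = 4644$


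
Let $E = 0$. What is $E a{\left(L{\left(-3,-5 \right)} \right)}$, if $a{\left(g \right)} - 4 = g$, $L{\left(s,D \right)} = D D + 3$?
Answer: $0$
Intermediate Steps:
$L{\left(s,D \right)} = 3 + D^{2}$ ($L{\left(s,D \right)} = D^{2} + 3 = 3 + D^{2}$)
$a{\left(g \right)} = 4 + g$
$E a{\left(L{\left(-3,-5 \right)} \right)} = 0 \left(4 + \left(3 + \left(-5\right)^{2}\right)\right) = 0 \left(4 + \left(3 + 25\right)\right) = 0 \left(4 + 28\right) = 0 \cdot 32 = 0$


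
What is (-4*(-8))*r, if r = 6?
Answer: 192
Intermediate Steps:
(-4*(-8))*r = -4*(-8)*6 = 32*6 = 192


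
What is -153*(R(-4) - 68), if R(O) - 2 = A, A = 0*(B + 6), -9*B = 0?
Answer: 10098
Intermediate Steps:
B = 0 (B = -⅑*0 = 0)
A = 0 (A = 0*(0 + 6) = 0*6 = 0)
R(O) = 2 (R(O) = 2 + 0 = 2)
-153*(R(-4) - 68) = -153*(2 - 68) = -153*(-66) = 10098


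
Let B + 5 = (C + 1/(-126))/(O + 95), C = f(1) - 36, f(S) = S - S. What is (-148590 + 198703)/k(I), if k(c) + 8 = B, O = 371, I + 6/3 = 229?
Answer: -2942434908/767845 ≈ -3832.1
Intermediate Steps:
f(S) = 0
I = 227 (I = -2 + 229 = 227)
C = -36 (C = 0 - 36 = -36)
B = -298117/58716 (B = -5 + (-36 + 1/(-126))/(371 + 95) = -5 + (-36 - 1/126)/466 = -5 - 4537/126*1/466 = -5 - 4537/58716 = -298117/58716 ≈ -5.0773)
k(c) = -767845/58716 (k(c) = -8 - 298117/58716 = -767845/58716)
(-148590 + 198703)/k(I) = (-148590 + 198703)/(-767845/58716) = 50113*(-58716/767845) = -2942434908/767845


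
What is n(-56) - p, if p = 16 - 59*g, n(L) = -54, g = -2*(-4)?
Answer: 402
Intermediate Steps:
g = 8
p = -456 (p = 16 - 59*8 = 16 - 472 = -456)
n(-56) - p = -54 - 1*(-456) = -54 + 456 = 402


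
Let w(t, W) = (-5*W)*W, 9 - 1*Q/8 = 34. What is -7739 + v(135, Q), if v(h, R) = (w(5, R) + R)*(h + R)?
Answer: 13005261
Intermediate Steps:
Q = -200 (Q = 72 - 8*34 = 72 - 272 = -200)
w(t, W) = -5*W²
v(h, R) = (R + h)*(R - 5*R²) (v(h, R) = (-5*R² + R)*(h + R) = (R - 5*R²)*(R + h) = (R + h)*(R - 5*R²))
-7739 + v(135, Q) = -7739 - 200*(-200 + 135 - 5*(-200)² - 5*(-200)*135) = -7739 - 200*(-200 + 135 - 5*40000 + 135000) = -7739 - 200*(-200 + 135 - 200000 + 135000) = -7739 - 200*(-65065) = -7739 + 13013000 = 13005261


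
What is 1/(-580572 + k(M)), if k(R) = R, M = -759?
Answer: -1/581331 ≈ -1.7202e-6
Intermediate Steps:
1/(-580572 + k(M)) = 1/(-580572 - 759) = 1/(-581331) = -1/581331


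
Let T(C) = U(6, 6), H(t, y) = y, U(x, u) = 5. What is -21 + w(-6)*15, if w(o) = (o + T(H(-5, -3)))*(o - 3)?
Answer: 114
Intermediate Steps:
T(C) = 5
w(o) = (-3 + o)*(5 + o) (w(o) = (o + 5)*(o - 3) = (5 + o)*(-3 + o) = (-3 + o)*(5 + o))
-21 + w(-6)*15 = -21 + (-15 + (-6)² + 2*(-6))*15 = -21 + (-15 + 36 - 12)*15 = -21 + 9*15 = -21 + 135 = 114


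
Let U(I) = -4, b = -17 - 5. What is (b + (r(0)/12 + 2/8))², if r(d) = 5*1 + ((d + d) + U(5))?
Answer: 4225/9 ≈ 469.44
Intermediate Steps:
b = -22
r(d) = 1 + 2*d (r(d) = 5*1 + ((d + d) - 4) = 5 + (2*d - 4) = 5 + (-4 + 2*d) = 1 + 2*d)
(b + (r(0)/12 + 2/8))² = (-22 + ((1 + 2*0)/12 + 2/8))² = (-22 + ((1 + 0)*(1/12) + 2*(⅛)))² = (-22 + (1*(1/12) + ¼))² = (-22 + (1/12 + ¼))² = (-22 + ⅓)² = (-65/3)² = 4225/9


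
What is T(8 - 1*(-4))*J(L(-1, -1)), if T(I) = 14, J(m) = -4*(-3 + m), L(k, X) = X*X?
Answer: 112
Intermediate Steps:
L(k, X) = X**2
J(m) = 12 - 4*m
T(8 - 1*(-4))*J(L(-1, -1)) = 14*(12 - 4*(-1)**2) = 14*(12 - 4*1) = 14*(12 - 4) = 14*8 = 112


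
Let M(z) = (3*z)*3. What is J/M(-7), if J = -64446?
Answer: 21482/21 ≈ 1023.0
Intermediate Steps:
M(z) = 9*z
J/M(-7) = -64446/(9*(-7)) = -64446/(-63) = -64446*(-1/63) = 21482/21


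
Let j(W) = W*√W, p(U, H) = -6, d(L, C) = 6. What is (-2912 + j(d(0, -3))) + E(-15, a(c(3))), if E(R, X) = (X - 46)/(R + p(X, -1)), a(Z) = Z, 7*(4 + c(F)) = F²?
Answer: -427723/147 + 6*√6 ≈ -2895.0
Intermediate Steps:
c(F) = -4 + F²/7
j(W) = W^(3/2)
E(R, X) = (-46 + X)/(-6 + R) (E(R, X) = (X - 46)/(R - 6) = (-46 + X)/(-6 + R))
(-2912 + j(d(0, -3))) + E(-15, a(c(3))) = (-2912 + 6^(3/2)) + (-46 + (-4 + (⅐)*3²))/(-6 - 15) = (-2912 + 6*√6) + (-46 + (-4 + (⅐)*9))/(-21) = (-2912 + 6*√6) - (-46 + (-4 + 9/7))/21 = (-2912 + 6*√6) - (-46 - 19/7)/21 = (-2912 + 6*√6) - 1/21*(-341/7) = (-2912 + 6*√6) + 341/147 = -427723/147 + 6*√6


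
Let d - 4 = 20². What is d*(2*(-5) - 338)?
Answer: -140592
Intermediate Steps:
d = 404 (d = 4 + 20² = 4 + 400 = 404)
d*(2*(-5) - 338) = 404*(2*(-5) - 338) = 404*(-10 - 338) = 404*(-348) = -140592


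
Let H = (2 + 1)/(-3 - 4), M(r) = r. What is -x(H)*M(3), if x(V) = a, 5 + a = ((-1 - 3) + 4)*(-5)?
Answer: 15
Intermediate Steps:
a = -5 (a = -5 + ((-1 - 3) + 4)*(-5) = -5 + (-4 + 4)*(-5) = -5 + 0*(-5) = -5 + 0 = -5)
H = -3/7 (H = 3/(-7) = 3*(-1/7) = -3/7 ≈ -0.42857)
x(V) = -5
-x(H)*M(3) = -(-5)*3 = -1*(-15) = 15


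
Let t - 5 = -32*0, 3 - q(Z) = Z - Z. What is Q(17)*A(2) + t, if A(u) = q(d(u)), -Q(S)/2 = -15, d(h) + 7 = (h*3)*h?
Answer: 95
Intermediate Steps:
d(h) = -7 + 3*h² (d(h) = -7 + (h*3)*h = -7 + (3*h)*h = -7 + 3*h²)
Q(S) = 30 (Q(S) = -2*(-15) = 30)
q(Z) = 3 (q(Z) = 3 - (Z - Z) = 3 - 1*0 = 3 + 0 = 3)
A(u) = 3
t = 5 (t = 5 - 32*0 = 5 + 0 = 5)
Q(17)*A(2) + t = 30*3 + 5 = 90 + 5 = 95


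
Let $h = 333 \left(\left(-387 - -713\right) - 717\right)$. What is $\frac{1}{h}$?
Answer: $- \frac{1}{130203} \approx -7.6803 \cdot 10^{-6}$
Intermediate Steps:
$h = -130203$ ($h = 333 \left(\left(-387 + 713\right) - 717\right) = 333 \left(326 - 717\right) = 333 \left(-391\right) = -130203$)
$\frac{1}{h} = \frac{1}{-130203} = - \frac{1}{130203}$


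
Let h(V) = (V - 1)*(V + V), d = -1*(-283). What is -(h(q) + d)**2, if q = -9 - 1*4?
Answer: -418609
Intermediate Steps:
d = 283
q = -13 (q = -9 - 4 = -13)
h(V) = 2*V*(-1 + V) (h(V) = (-1 + V)*(2*V) = 2*V*(-1 + V))
-(h(q) + d)**2 = -(2*(-13)*(-1 - 13) + 283)**2 = -(2*(-13)*(-14) + 283)**2 = -(364 + 283)**2 = -1*647**2 = -1*418609 = -418609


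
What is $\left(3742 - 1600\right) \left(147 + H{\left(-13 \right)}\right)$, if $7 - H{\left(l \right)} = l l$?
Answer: $-32130$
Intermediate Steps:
$H{\left(l \right)} = 7 - l^{2}$ ($H{\left(l \right)} = 7 - l l = 7 - l^{2}$)
$\left(3742 - 1600\right) \left(147 + H{\left(-13 \right)}\right) = \left(3742 - 1600\right) \left(147 + \left(7 - \left(-13\right)^{2}\right)\right) = 2142 \left(147 + \left(7 - 169\right)\right) = 2142 \left(147 - 162\right) = 2142 \left(-15\right) = -32130$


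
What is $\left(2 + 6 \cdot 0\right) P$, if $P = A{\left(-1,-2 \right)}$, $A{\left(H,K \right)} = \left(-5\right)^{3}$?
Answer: $-250$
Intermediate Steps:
$A{\left(H,K \right)} = -125$
$P = -125$
$\left(2 + 6 \cdot 0\right) P = \left(2 + 6 \cdot 0\right) \left(-125\right) = \left(2 + 0\right) \left(-125\right) = 2 \left(-125\right) = -250$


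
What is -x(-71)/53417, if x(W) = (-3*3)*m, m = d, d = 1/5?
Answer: 9/267085 ≈ 3.3697e-5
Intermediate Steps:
d = 1/5 ≈ 0.20000
m = 1/5 ≈ 0.20000
x(W) = -9/5 (x(W) = -3*3*(1/5) = -9*1/5 = -9/5)
-x(-71)/53417 = -1*(-9/5)/53417 = (9/5)*(1/53417) = 9/267085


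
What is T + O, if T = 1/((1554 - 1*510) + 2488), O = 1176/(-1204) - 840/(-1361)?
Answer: -74261821/206703236 ≈ -0.35927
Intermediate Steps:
O = -21042/58523 (O = 1176*(-1/1204) - 840*(-1/1361) = -42/43 + 840/1361 = -21042/58523 ≈ -0.35955)
T = 1/3532 (T = 1/((1554 - 510) + 2488) = 1/(1044 + 2488) = 1/3532 ≈ 0.00028313)
T + O = 1/3532 - 21042/58523 = -74261821/206703236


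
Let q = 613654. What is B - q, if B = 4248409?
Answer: 3634755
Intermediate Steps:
B - q = 4248409 - 1*613654 = 4248409 - 613654 = 3634755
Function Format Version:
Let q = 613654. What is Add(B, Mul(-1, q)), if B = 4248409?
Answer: 3634755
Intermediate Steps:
Add(B, Mul(-1, q)) = Add(4248409, Mul(-1, 613654)) = Add(4248409, -613654) = 3634755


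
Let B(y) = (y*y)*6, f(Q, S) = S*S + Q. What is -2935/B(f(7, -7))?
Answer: -2935/18816 ≈ -0.15598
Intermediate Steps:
f(Q, S) = Q + S² (f(Q, S) = S² + Q = Q + S²)
B(y) = 6*y² (B(y) = y²*6 = 6*y²)
-2935/B(f(7, -7)) = -2935*1/(6*(7 + (-7)²)²) = -2935*1/(6*(7 + 49)²) = -2935/(6*56²) = -2935/(6*3136) = -2935/18816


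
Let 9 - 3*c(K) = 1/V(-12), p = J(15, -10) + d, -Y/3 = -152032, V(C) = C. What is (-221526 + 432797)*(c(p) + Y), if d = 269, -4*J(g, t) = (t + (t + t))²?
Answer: 3468977917115/36 ≈ 9.6360e+10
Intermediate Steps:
Y = 456096 (Y = -3*(-152032) = 456096)
J(g, t) = -9*t²/4 (J(g, t) = -(t + (t + t))²/4 = -(t + 2*t)²/4 = -9*t²/4)
p = 44 (p = -9/4*(-10)² + 269 = -9/4*100 + 269 = -225 + 269 = 44)
c(K) = 109/36 (c(K) = 3 - ⅓/(-12) = 3 - ⅓*(-1/12) = 3 + 1/36 = 109/36)
(-221526 + 432797)*(c(p) + Y) = (-221526 + 432797)*(109/36 + 456096) = 211271*(16419565/36) = 3468977917115/36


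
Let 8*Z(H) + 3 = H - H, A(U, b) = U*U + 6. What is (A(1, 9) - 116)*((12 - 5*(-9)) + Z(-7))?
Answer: -49377/8 ≈ -6172.1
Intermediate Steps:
A(U, b) = 6 + U² (A(U, b) = U² + 6 = 6 + U²)
Z(H) = -3/8 (Z(H) = -3/8 + (H - H)/8 = -3/8 + (⅛)*0 = -3/8 + 0 = -3/8)
(A(1, 9) - 116)*((12 - 5*(-9)) + Z(-7)) = ((6 + 1²) - 116)*((12 - 5*(-9)) - 3/8) = ((6 + 1) - 116)*((12 + 45) - 3/8) = (7 - 116)*(57 - 3/8) = -109*453/8 = -49377/8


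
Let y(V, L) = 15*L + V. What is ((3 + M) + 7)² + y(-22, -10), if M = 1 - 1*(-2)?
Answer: -3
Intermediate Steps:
M = 3 (M = 1 + 2 = 3)
y(V, L) = V + 15*L
((3 + M) + 7)² + y(-22, -10) = ((3 + 3) + 7)² + (-22 + 15*(-10)) = (6 + 7)² + (-22 - 150) = 13² - 172 = 169 - 172 = -3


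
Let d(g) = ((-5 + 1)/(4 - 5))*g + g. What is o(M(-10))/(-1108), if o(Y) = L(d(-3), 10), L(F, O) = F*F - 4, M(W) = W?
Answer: -221/1108 ≈ -0.19946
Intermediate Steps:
d(g) = 5*g (d(g) = (-4/(-1))*g + g = (-4*(-1))*g + g = 4*g + g = 5*g)
L(F, O) = -4 + F² (L(F, O) = F² - 4 = -4 + F²)
o(Y) = 221 (o(Y) = -4 + (5*(-3))² = -4 + (-15)² = -4 + 225 = 221)
o(M(-10))/(-1108) = 221/(-1108) = 221*(-1/1108) = -221/1108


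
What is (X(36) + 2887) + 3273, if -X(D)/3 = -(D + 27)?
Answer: 6349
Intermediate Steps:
X(D) = 81 + 3*D (X(D) = -(-3)*(D + 27) = -(-3)*(27 + D) = -3*(-27 - D) = 81 + 3*D)
(X(36) + 2887) + 3273 = ((81 + 3*36) + 2887) + 3273 = ((81 + 108) + 2887) + 3273 = (189 + 2887) + 3273 = 3076 + 3273 = 6349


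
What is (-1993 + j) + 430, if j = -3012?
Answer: -4575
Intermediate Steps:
(-1993 + j) + 430 = (-1993 - 3012) + 430 = -5005 + 430 = -4575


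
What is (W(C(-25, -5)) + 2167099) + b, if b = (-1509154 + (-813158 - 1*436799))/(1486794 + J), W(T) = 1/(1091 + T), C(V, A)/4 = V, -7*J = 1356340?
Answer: 19438332376390973/8969757038 ≈ 2.1671e+6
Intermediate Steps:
J = -1356340/7 (J = -⅐*1356340 = -1356340/7 ≈ -1.9376e+5)
C(V, A) = 4*V
b = -19313777/9051218 (b = (-1509154 + (-813158 - 1*436799))/(1486794 - 1356340/7) = (-1509154 + (-813158 - 436799))/(9051218/7) = (-1509154 - 1249957)*(7/9051218) = -2759111*7/9051218 = -19313777/9051218 ≈ -2.1338)
(W(C(-25, -5)) + 2167099) + b = (1/(1091 + 4*(-25)) + 2167099) - 19313777/9051218 = (1/(1091 - 100) + 2167099) - 19313777/9051218 = (1/991 + 2167099) - 19313777/9051218 = 2147595110/991 - 19313777/9051218 = 19438332376390973/8969757038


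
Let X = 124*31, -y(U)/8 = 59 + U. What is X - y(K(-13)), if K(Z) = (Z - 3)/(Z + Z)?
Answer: 56172/13 ≈ 4320.9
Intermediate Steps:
K(Z) = (-3 + Z)/(2*Z) (K(Z) = (-3 + Z)/((2*Z)) = (-3 + Z)*(1/(2*Z)) = (-3 + Z)/(2*Z))
y(U) = -472 - 8*U (y(U) = -8*(59 + U) = -472 - 8*U)
X = 3844
X - y(K(-13)) = 3844 - (-472 - 4*(-3 - 13)/(-13)) = 3844 - (-472 - 4*(-1)*(-16)/13) = 3844 - (-472 - 8*8/13) = 3844 - (-472 - 64/13) = 3844 - 1*(-6200/13) = 3844 + 6200/13 = 56172/13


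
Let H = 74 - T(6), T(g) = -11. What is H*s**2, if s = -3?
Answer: 765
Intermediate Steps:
H = 85 (H = 74 - 1*(-11) = 74 + 11 = 85)
H*s**2 = 85*(-3)**2 = 85*9 = 765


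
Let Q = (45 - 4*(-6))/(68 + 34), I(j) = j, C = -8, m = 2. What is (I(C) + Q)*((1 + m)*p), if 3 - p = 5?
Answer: 747/17 ≈ 43.941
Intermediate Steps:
p = -2 (p = 3 - 1*5 = 3 - 5 = -2)
Q = 23/34 (Q = (45 + 24)/102 = 69*(1/102) = 23/34 ≈ 0.67647)
(I(C) + Q)*((1 + m)*p) = (-8 + 23/34)*((1 + 2)*(-2)) = -747*(-2)/34 = -249/34*(-6) = 747/17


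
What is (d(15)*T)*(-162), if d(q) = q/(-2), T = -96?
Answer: -116640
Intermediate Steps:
d(q) = -q/2 (d(q) = q*(-½) = -q/2)
(d(15)*T)*(-162) = (-½*15*(-96))*(-162) = -15/2*(-96)*(-162) = 720*(-162) = -116640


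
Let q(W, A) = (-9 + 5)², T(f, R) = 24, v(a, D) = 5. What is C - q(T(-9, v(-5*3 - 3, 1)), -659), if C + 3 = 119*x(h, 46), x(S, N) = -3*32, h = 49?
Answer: -11443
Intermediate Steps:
x(S, N) = -96
C = -11427 (C = -3 + 119*(-96) = -3 - 11424 = -11427)
q(W, A) = 16 (q(W, A) = (-4)² = 16)
C - q(T(-9, v(-5*3 - 3, 1)), -659) = -11427 - 1*16 = -11427 - 16 = -11443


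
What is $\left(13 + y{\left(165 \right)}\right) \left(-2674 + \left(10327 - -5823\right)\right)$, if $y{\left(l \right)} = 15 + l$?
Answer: $2600868$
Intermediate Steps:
$\left(13 + y{\left(165 \right)}\right) \left(-2674 + \left(10327 - -5823\right)\right) = \left(13 + \left(15 + 165\right)\right) \left(-2674 + \left(10327 - -5823\right)\right) = \left(13 + 180\right) \left(-2674 + \left(10327 + 5823\right)\right) = 193 \left(-2674 + 16150\right) = 193 \cdot 13476 = 2600868$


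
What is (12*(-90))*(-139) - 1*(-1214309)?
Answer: 1364429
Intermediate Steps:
(12*(-90))*(-139) - 1*(-1214309) = -1080*(-139) + 1214309 = 150120 + 1214309 = 1364429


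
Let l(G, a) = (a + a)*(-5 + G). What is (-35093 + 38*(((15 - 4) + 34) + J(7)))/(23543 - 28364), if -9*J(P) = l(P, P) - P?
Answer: 100415/14463 ≈ 6.9429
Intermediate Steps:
l(G, a) = 2*a*(-5 + G) (l(G, a) = (2*a)*(-5 + G) = 2*a*(-5 + G))
J(P) = P/9 - 2*P*(-5 + P)/9 (J(P) = -(2*P*(-5 + P) - P)/9 = -(-P + 2*P*(-5 + P))/9 = P/9 - 2*P*(-5 + P)/9)
(-35093 + 38*(((15 - 4) + 34) + J(7)))/(23543 - 28364) = (-35093 + 38*(((15 - 4) + 34) + (1/9)*7*(11 - 2*7)))/(23543 - 28364) = (-35093 + 38*((11 + 34) + (1/9)*7*(11 - 14)))/(-4821) = (-35093 + 38*(45 + (1/9)*7*(-3)))*(-1/4821) = (-35093 + 38*(45 - 7/3))*(-1/4821) = (-35093 + 38*(128/3))*(-1/4821) = (-35093 + 4864/3)*(-1/4821) = -100415/3*(-1/4821) = 100415/14463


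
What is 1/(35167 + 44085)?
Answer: 1/79252 ≈ 1.2618e-5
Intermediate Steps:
1/(35167 + 44085) = 1/79252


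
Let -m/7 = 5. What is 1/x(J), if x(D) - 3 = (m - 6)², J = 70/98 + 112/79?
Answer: 1/1684 ≈ 0.00059382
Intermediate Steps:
m = -35 (m = -7*5 = -35)
J = 1179/553 (J = 70*(1/98) + 112*(1/79) = 5/7 + 112/79 = 1179/553 ≈ 2.1320)
x(D) = 1684 (x(D) = 3 + (-35 - 6)² = 3 + (-41)² = 3 + 1681 = 1684)
1/x(J) = 1/1684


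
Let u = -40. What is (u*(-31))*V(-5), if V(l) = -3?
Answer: -3720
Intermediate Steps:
(u*(-31))*V(-5) = -40*(-31)*(-3) = 1240*(-3) = -3720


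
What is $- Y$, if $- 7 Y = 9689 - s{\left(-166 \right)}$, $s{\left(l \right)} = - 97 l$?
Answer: $- \frac{6413}{7} \approx -916.14$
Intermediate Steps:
$Y = \frac{6413}{7}$ ($Y = - \frac{9689 - \left(-97\right) \left(-166\right)}{7} = - \frac{9689 - 16102}{7} = \left(- \frac{1}{7}\right) \left(-6413\right) = \frac{6413}{7} \approx 916.14$)
$- Y = \left(-1\right) \frac{6413}{7} = - \frac{6413}{7}$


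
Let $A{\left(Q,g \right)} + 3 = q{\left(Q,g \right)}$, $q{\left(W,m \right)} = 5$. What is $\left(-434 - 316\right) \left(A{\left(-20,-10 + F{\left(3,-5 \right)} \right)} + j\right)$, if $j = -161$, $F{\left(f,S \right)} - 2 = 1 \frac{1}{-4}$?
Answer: $119250$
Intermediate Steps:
$F{\left(f,S \right)} = \frac{7}{4}$ ($F{\left(f,S \right)} = 2 + 1 \frac{1}{-4} = 2 + 1 \left(- \frac{1}{4}\right) = 2 - \frac{1}{4} = \frac{7}{4}$)
$A{\left(Q,g \right)} = 2$ ($A{\left(Q,g \right)} = -3 + 5 = 2$)
$\left(-434 - 316\right) \left(A{\left(-20,-10 + F{\left(3,-5 \right)} \right)} + j\right) = \left(-434 - 316\right) \left(2 - 161\right) = \left(-750\right) \left(-159\right) = 119250$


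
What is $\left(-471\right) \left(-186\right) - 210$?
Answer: $87396$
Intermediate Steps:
$\left(-471\right) \left(-186\right) - 210 = 87606 - 210 = 87396$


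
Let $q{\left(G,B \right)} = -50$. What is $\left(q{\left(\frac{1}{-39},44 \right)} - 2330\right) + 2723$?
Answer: $343$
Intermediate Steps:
$\left(q{\left(\frac{1}{-39},44 \right)} - 2330\right) + 2723 = \left(-50 - 2330\right) + 2723 = -2380 + 2723 = 343$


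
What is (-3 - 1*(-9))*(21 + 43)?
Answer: 384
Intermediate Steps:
(-3 - 1*(-9))*(21 + 43) = (-3 + 9)*64 = 6*64 = 384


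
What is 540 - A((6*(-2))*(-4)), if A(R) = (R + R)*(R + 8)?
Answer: -4836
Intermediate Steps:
A(R) = 2*R*(8 + R) (A(R) = (2*R)*(8 + R) = 2*R*(8 + R))
540 - A((6*(-2))*(-4)) = 540 - 2*(6*(-2))*(-4)*(8 + (6*(-2))*(-4)) = 540 - 2*(-12*(-4))*(8 - 12*(-4)) = 540 - 2*48*(8 + 48) = 540 - 2*48*56 = 540 - 1*5376 = 540 - 5376 = -4836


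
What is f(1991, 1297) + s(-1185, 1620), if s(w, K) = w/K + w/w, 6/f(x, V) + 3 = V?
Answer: 19087/69876 ≈ 0.27316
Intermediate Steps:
f(x, V) = 6/(-3 + V)
s(w, K) = 1 + w/K (s(w, K) = w/K + 1 = 1 + w/K)
f(1991, 1297) + s(-1185, 1620) = 6/(-3 + 1297) + (1620 - 1185)/1620 = 6/1294 + (1/1620)*435 = 6*(1/1294) + 29/108 = 3/647 + 29/108 = 19087/69876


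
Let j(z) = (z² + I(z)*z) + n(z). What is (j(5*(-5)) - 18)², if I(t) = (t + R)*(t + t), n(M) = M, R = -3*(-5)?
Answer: 142038724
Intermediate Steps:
R = 15
I(t) = 2*t*(15 + t) (I(t) = (t + 15)*(t + t) = (15 + t)*(2*t) = 2*t*(15 + t))
j(z) = z + z² + 2*z²*(15 + z) (j(z) = (z² + (2*z*(15 + z))*z) + z = (z² + 2*z²*(15 + z)) + z = z + z² + 2*z²*(15 + z))
(j(5*(-5)) - 18)² = ((5*(-5))*(1 + 5*(-5) + 2*(5*(-5))*(15 + 5*(-5))) - 18)² = (-25*(1 - 25 + 2*(-25)*(15 - 25)) - 18)² = (-25*(1 - 25 + 2*(-25)*(-10)) - 18)² = (-25*(1 - 25 + 500) - 18)² = (-25*476 - 18)² = (-11900 - 18)² = (-11918)² = 142038724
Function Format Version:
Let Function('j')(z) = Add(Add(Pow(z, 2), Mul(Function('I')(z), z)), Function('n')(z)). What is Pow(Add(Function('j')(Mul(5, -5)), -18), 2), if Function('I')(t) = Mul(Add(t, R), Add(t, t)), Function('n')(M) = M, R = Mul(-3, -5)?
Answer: 142038724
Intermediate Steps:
R = 15
Function('I')(t) = Mul(2, t, Add(15, t)) (Function('I')(t) = Mul(Add(t, 15), Add(t, t)) = Mul(Add(15, t), Mul(2, t)) = Mul(2, t, Add(15, t)))
Function('j')(z) = Add(z, Pow(z, 2), Mul(2, Pow(z, 2), Add(15, z))) (Function('j')(z) = Add(Add(Pow(z, 2), Mul(Mul(2, z, Add(15, z)), z)), z) = Add(Add(Pow(z, 2), Mul(2, Pow(z, 2), Add(15, z))), z) = Add(z, Pow(z, 2), Mul(2, Pow(z, 2), Add(15, z))))
Pow(Add(Function('j')(Mul(5, -5)), -18), 2) = Pow(Add(Mul(Mul(5, -5), Add(1, Mul(5, -5), Mul(2, Mul(5, -5), Add(15, Mul(5, -5))))), -18), 2) = Pow(Add(Mul(-25, Add(1, -25, Mul(2, -25, Add(15, -25)))), -18), 2) = Pow(Add(Mul(-25, Add(1, -25, Mul(2, -25, -10))), -18), 2) = Pow(Add(Mul(-25, Add(1, -25, 500)), -18), 2) = Pow(Add(Mul(-25, 476), -18), 2) = Pow(Add(-11900, -18), 2) = Pow(-11918, 2) = 142038724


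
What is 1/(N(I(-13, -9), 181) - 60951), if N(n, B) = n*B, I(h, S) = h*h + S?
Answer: -1/31991 ≈ -3.1259e-5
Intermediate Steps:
I(h, S) = S + h² (I(h, S) = h² + S = S + h²)
N(n, B) = B*n
1/(N(I(-13, -9), 181) - 60951) = 1/(181*(-9 + (-13)²) - 60951) = 1/(181*(-9 + 169) - 60951) = 1/(181*160 - 60951) = 1/(28960 - 60951) = 1/(-31991) = -1/31991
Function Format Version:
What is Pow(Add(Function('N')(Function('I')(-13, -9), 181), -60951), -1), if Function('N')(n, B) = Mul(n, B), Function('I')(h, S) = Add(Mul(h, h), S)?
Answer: Rational(-1, 31991) ≈ -3.1259e-5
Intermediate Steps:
Function('I')(h, S) = Add(S, Pow(h, 2)) (Function('I')(h, S) = Add(Pow(h, 2), S) = Add(S, Pow(h, 2)))
Function('N')(n, B) = Mul(B, n)
Pow(Add(Function('N')(Function('I')(-13, -9), 181), -60951), -1) = Pow(Add(Mul(181, Add(-9, Pow(-13, 2))), -60951), -1) = Pow(Add(Mul(181, Add(-9, 169)), -60951), -1) = Pow(Add(Mul(181, 160), -60951), -1) = Pow(Add(28960, -60951), -1) = Pow(-31991, -1) = Rational(-1, 31991)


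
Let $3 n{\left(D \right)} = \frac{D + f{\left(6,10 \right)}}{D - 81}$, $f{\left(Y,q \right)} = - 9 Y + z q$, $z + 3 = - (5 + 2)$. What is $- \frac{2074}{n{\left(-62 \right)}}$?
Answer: $- \frac{148291}{36} \approx -4119.2$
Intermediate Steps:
$z = -10$ ($z = -3 - \left(5 + 2\right) = -3 - 7 = -10$)
$f{\left(Y,q \right)} = - 10 q - 9 Y$ ($f{\left(Y,q \right)} = - 9 Y - 10 q = - 10 q - 9 Y$)
$n{\left(D \right)} = \frac{-154 + D}{3 \left(-81 + D\right)}$ ($n{\left(D \right)} = \frac{\left(D - 154\right) \frac{1}{D - 81}}{3} = \frac{\left(D - 154\right) \frac{1}{-81 + D}}{3} = \frac{\left(-154 + D\right) \frac{1}{-81 + D}}{3} = \frac{\frac{1}{-81 + D} \left(-154 + D\right)}{3} = \frac{-154 + D}{3 \left(-81 + D\right)}$)
$- \frac{2074}{n{\left(-62 \right)}} = - \frac{2074}{\frac{1}{3} \frac{1}{-81 - 62} \left(-154 - 62\right)} = - \frac{2074}{\frac{1}{3} \frac{1}{-143} \left(-216\right)} = - \frac{2074}{\frac{1}{3} \left(- \frac{1}{143}\right) \left(-216\right)} = - \frac{2074}{\frac{72}{143}} = \left(-2074\right) \frac{143}{72} = - \frac{148291}{36}$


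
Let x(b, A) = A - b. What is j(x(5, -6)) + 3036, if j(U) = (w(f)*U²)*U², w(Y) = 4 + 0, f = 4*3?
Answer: 61600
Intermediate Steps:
f = 12
w(Y) = 4
j(U) = 4*U⁴ (j(U) = (4*U²)*U² = 4*U⁴)
j(x(5, -6)) + 3036 = 4*(-6 - 1*5)⁴ + 3036 = 4*(-6 - 5)⁴ + 3036 = 4*(-11)⁴ + 3036 = 4*14641 + 3036 = 58564 + 3036 = 61600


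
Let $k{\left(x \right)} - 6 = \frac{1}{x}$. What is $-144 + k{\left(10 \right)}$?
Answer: $- \frac{1379}{10} \approx -137.9$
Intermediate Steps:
$k{\left(x \right)} = 6 + \frac{1}{x}$
$-144 + k{\left(10 \right)} = -144 + \left(6 + \frac{1}{10}\right) = -144 + \frac{61}{10} = - \frac{1379}{10}$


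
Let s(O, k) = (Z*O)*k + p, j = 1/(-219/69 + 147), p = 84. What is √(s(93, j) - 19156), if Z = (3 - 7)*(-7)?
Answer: I*√13031511217/827 ≈ 138.04*I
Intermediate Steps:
j = 23/3308 (j = 1/(-219*1/69 + 147) = 1/(-73/23 + 147) = 1/(3308/23) = 23/3308 ≈ 0.0069528)
Z = 28 (Z = -4*(-7) = 28)
s(O, k) = 84 + 28*O*k (s(O, k) = (28*O)*k + 84 = 28*O*k + 84 = 84 + 28*O*k)
√(s(93, j) - 19156) = √((84 + 28*93*(23/3308)) - 19156) = √((84 + 14973/827) - 19156) = √(84441/827 - 19156) = √(-15757571/827) = I*√13031511217/827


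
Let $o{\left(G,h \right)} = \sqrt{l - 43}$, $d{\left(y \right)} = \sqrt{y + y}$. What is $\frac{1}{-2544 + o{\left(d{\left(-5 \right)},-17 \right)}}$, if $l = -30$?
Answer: $- \frac{2544}{6472009} - \frac{i \sqrt{73}}{6472009} \approx -0.00039308 - 1.3201 \cdot 10^{-6} i$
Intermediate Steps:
$d{\left(y \right)} = \sqrt{2} \sqrt{y}$ ($d{\left(y \right)} = \sqrt{2 y} = \sqrt{2} \sqrt{y}$)
$o{\left(G,h \right)} = i \sqrt{73}$ ($o{\left(G,h \right)} = \sqrt{-30 - 43} = \sqrt{-73} = i \sqrt{73}$)
$\frac{1}{-2544 + o{\left(d{\left(-5 \right)},-17 \right)}} = \frac{1}{-2544 + i \sqrt{73}}$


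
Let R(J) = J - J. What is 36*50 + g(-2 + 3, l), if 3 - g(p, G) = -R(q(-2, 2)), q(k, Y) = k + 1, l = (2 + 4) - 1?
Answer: 1803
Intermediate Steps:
l = 5 (l = 6 - 1 = 5)
q(k, Y) = 1 + k
R(J) = 0
g(p, G) = 3 (g(p, G) = 3 - (-1)*0 = 3 - 1*0 = 3 + 0 = 3)
36*50 + g(-2 + 3, l) = 36*50 + 3 = 1800 + 3 = 1803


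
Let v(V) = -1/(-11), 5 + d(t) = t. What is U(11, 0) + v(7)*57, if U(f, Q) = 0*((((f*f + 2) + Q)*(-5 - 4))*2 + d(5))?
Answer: 57/11 ≈ 5.1818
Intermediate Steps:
d(t) = -5 + t
U(f, Q) = 0 (U(f, Q) = 0*((((f*f + 2) + Q)*(-5 - 4))*2 + (-5 + 5)) = 0*((((f² + 2) + Q)*(-9))*2 + 0) = 0*((((2 + f²) + Q)*(-9))*2 + 0) = 0*(((2 + Q + f²)*(-9))*2 + 0) = 0*((-18 - 9*Q - 9*f²)*2 + 0) = 0*((-36 - 18*Q - 18*f²) + 0) = 0*(-36 - 18*Q - 18*f²) = 0)
v(V) = 1/11 (v(V) = -1*(-1/11) = 1/11)
U(11, 0) + v(7)*57 = 0 + (1/11)*57 = 0 + 57/11 = 57/11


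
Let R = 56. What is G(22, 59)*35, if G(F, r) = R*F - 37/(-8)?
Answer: 346255/8 ≈ 43282.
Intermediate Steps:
G(F, r) = 37/8 + 56*F (G(F, r) = 56*F - 37/(-8) = 56*F - 37*(-⅛) = 56*F + 37/8 = 37/8 + 56*F)
G(22, 59)*35 = (37/8 + 56*22)*35 = (37/8 + 1232)*35 = (9893/8)*35 = 346255/8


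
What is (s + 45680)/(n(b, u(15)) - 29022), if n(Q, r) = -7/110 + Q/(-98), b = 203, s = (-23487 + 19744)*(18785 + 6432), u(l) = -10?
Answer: 36321497135/11174292 ≈ 3250.5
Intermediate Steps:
s = -94387231 (s = -3743*25217 = -94387231)
n(Q, r) = -7/110 - Q/98 (n(Q, r) = -7*1/110 + Q*(-1/98) = -7/110 - Q/98)
(s + 45680)/(n(b, u(15)) - 29022) = (-94387231 + 45680)/((-7/110 - 1/98*203) - 29022) = -94341551/((-7/110 - 29/14) - 29022) = -94341551/(-822/385 - 29022) = -94341551/(-11174292/385) = -94341551*(-385/11174292) = 36321497135/11174292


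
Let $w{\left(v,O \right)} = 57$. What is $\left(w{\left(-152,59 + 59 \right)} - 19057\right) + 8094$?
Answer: $-10906$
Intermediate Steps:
$\left(w{\left(-152,59 + 59 \right)} - 19057\right) + 8094 = \left(57 - 19057\right) + 8094 = -19000 + 8094 = -10906$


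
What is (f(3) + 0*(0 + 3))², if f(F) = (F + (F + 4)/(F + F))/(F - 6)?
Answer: 625/324 ≈ 1.9290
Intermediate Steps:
f(F) = (F + (4 + F)/(2*F))/(-6 + F) (f(F) = (F + (4 + F)/((2*F)))/(-6 + F) = (F + (4 + F)*(1/(2*F)))/(-6 + F) = (F + (4 + F)/(2*F))/(-6 + F))
(f(3) + 0*(0 + 3))² = ((2 + 3² + (½)*3)/(3*(-6 + 3)) + 0*(0 + 3))² = ((⅓)*(2 + 9 + 3/2)/(-3) + 0*3)² = ((⅓)*(-⅓)*(25/2) + 0)² = (-25/18 + 0)² = (-25/18)² = 625/324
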